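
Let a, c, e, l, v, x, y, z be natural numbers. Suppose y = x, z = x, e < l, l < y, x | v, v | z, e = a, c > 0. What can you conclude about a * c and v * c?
a * c < v * c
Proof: z = x and v | z, so v | x. Since x | v, x = v. y = x, so y = v. Since l < y, l < v. e < l, so e < v. From e = a, a < v. Since c > 0, a * c < v * c.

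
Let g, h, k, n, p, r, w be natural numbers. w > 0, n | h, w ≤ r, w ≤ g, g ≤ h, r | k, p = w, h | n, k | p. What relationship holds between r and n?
r ≤ n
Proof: From h | n and n | h, h = n. p = w and k | p, so k | w. Since r | k, r | w. Since w > 0, r ≤ w. Since w ≤ r, w = r. Because w ≤ g and g ≤ h, w ≤ h. Since w = r, r ≤ h. h = n, so r ≤ n.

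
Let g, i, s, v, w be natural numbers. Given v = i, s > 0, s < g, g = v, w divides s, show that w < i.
Because w divides s and s > 0, w ≤ s. Since g = v and s < g, s < v. v = i, so s < i. Since w ≤ s, w < i.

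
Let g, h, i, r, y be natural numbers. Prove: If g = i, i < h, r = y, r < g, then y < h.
g = i and r < g, therefore r < i. Because i < h, r < h. Because r = y, y < h.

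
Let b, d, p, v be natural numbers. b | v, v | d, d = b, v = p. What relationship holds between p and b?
p = b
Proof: Because d = b and v | d, v | b. Since b | v, b = v. v = p, so b = p. Then p = b.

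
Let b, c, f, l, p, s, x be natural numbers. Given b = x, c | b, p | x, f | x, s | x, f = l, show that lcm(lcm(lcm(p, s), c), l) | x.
p | x and s | x, hence lcm(p, s) | x. Because b = x and c | b, c | x. Since lcm(p, s) | x, lcm(lcm(p, s), c) | x. f = l and f | x, thus l | x. Since lcm(lcm(p, s), c) | x, lcm(lcm(lcm(p, s), c), l) | x.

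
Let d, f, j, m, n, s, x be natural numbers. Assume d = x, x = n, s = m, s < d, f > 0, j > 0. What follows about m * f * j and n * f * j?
m * f * j < n * f * j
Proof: Since d = x and x = n, d = n. s = m and s < d, thus m < d. d = n, so m < n. Combining with f > 0, by multiplying by a positive, m * f < n * f. Since j > 0, by multiplying by a positive, m * f * j < n * f * j.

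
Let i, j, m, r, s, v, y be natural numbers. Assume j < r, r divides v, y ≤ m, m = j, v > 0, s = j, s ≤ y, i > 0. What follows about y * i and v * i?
y * i < v * i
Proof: s = j and s ≤ y, hence j ≤ y. From m = j and y ≤ m, y ≤ j. Since j ≤ y, j = y. r divides v and v > 0, so r ≤ v. j < r, so j < v. j = y, so y < v. From i > 0, by multiplying by a positive, y * i < v * i.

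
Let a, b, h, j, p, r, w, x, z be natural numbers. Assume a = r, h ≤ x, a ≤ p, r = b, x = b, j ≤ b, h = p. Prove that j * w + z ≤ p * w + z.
a = r and r = b, thus a = b. Because a ≤ p, b ≤ p. x = b and h ≤ x, so h ≤ b. From h = p, p ≤ b. Because b ≤ p, b = p. j ≤ b, so j ≤ p. By multiplying by a non-negative, j * w ≤ p * w. Then j * w + z ≤ p * w + z.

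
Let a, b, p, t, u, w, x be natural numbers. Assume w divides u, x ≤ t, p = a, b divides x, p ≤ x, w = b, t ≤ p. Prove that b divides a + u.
Because x ≤ t and t ≤ p, x ≤ p. p ≤ x, so x = p. Since p = a, x = a. Since b divides x, b divides a. w = b and w divides u, hence b divides u. Since b divides a, b divides a + u.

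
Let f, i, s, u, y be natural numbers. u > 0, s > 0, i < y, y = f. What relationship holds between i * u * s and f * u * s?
i * u * s < f * u * s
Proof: Since y = f and i < y, i < f. u > 0, so i * u < f * u. s > 0, so i * u * s < f * u * s.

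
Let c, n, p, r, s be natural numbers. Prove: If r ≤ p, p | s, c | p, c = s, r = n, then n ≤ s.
c = s and c | p, hence s | p. p | s, so p = s. Because r = n and r ≤ p, n ≤ p. p = s, so n ≤ s.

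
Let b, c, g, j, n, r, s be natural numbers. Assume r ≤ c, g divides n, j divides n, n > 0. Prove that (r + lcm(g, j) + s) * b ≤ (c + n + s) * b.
Because g divides n and j divides n, lcm(g, j) divides n. n > 0, so lcm(g, j) ≤ n. Then lcm(g, j) + s ≤ n + s. Since r ≤ c, r + lcm(g, j) + s ≤ c + n + s. By multiplying by a non-negative, (r + lcm(g, j) + s) * b ≤ (c + n + s) * b.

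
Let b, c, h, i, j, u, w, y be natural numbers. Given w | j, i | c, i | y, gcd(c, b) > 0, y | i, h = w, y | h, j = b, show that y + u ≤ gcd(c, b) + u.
i | y and y | i, hence i = y. i | c, so y | c. Because h = w and y | h, y | w. j = b and w | j, therefore w | b. Since y | w, y | b. Since y | c, y | gcd(c, b). Because gcd(c, b) > 0, y ≤ gcd(c, b). Then y + u ≤ gcd(c, b) + u.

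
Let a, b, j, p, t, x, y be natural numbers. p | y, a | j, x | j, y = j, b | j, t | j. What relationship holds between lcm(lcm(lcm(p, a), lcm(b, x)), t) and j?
lcm(lcm(lcm(p, a), lcm(b, x)), t) | j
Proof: y = j and p | y, hence p | j. Since a | j, lcm(p, a) | j. b | j and x | j, thus lcm(b, x) | j. lcm(p, a) | j, so lcm(lcm(p, a), lcm(b, x)) | j. Since t | j, lcm(lcm(lcm(p, a), lcm(b, x)), t) | j.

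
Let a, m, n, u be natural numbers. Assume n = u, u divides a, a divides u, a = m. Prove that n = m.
Because u divides a and a divides u, u = a. Since n = u, n = a. a = m, so n = m.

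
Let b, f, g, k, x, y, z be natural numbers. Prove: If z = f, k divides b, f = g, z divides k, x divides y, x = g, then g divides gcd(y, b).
x = g and x divides y, so g divides y. z = f and f = g, so z = g. z divides k and k divides b, therefore z divides b. Since z = g, g divides b. Since g divides y, g divides gcd(y, b).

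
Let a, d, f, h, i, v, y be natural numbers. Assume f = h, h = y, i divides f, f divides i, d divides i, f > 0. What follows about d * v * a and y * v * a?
d * v * a ≤ y * v * a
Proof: From f = h and h = y, f = y. Because i divides f and f divides i, i = f. Since d divides i, d divides f. From f > 0, d ≤ f. f = y, so d ≤ y. By multiplying by a non-negative, d * v ≤ y * v. By multiplying by a non-negative, d * v * a ≤ y * v * a.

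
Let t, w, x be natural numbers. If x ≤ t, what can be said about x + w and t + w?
x + w ≤ t + w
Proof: From x ≤ t, by adding to both sides, x + w ≤ t + w.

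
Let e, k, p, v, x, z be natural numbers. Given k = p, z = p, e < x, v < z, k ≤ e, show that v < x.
Because z = p and v < z, v < p. k ≤ e and e < x, therefore k < x. Since k = p, p < x. v < p, so v < x.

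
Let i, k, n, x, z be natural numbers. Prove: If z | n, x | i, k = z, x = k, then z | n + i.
x = k and k = z, so x = z. Since x | i, z | i. z | n, so z | n + i.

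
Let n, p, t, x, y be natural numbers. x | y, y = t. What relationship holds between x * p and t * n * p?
x * p | t * n * p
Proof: y = t and x | y, hence x | t. Then x | t * n. Then x * p | t * n * p.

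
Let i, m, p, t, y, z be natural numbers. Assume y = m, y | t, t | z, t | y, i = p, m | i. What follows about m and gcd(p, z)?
m | gcd(p, z)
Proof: i = p and m | i, so m | p. t | y and y | t, hence t = y. Since t | z, y | z. Since y = m, m | z. m | p, so m | gcd(p, z).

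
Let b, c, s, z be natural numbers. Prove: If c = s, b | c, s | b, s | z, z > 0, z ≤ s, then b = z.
Since c = s and b | c, b | s. Since s | b, b = s. Since s | z and z > 0, s ≤ z. Since z ≤ s, s = z. From b = s, b = z.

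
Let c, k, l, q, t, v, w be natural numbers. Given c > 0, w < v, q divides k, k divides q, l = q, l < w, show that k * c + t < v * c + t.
q divides k and k divides q, hence q = k. From l = q, l = k. l < w and w < v, thus l < v. Because l = k, k < v. Combined with c > 0, by multiplying by a positive, k * c < v * c. Then k * c + t < v * c + t.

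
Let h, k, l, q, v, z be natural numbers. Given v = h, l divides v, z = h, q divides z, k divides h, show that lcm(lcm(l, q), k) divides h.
From v = h and l divides v, l divides h. z = h and q divides z, so q divides h. l divides h, so lcm(l, q) divides h. Since k divides h, lcm(lcm(l, q), k) divides h.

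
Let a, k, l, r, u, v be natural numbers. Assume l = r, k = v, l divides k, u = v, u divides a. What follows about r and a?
r divides a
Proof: Because k = v and l divides k, l divides v. l = r, so r divides v. u = v and u divides a, hence v divides a. Since r divides v, r divides a.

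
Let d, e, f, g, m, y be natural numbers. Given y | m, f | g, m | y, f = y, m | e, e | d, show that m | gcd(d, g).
From m | e and e | d, m | d. Since y | m and m | y, y = m. f = y, so f = m. Since f | g, m | g. Since m | d, m | gcd(d, g).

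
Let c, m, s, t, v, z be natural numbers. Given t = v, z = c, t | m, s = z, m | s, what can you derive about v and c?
v | c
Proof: t = v and t | m, therefore v | m. s = z and m | s, therefore m | z. z = c, so m | c. Since v | m, v | c.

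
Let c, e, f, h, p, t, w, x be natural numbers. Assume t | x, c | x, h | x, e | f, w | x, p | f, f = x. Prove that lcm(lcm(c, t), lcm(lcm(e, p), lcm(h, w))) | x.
Because c | x and t | x, lcm(c, t) | x. e | f and p | f, so lcm(e, p) | f. Since f = x, lcm(e, p) | x. h | x and w | x, thus lcm(h, w) | x. lcm(e, p) | x, so lcm(lcm(e, p), lcm(h, w)) | x. lcm(c, t) | x, so lcm(lcm(c, t), lcm(lcm(e, p), lcm(h, w))) | x.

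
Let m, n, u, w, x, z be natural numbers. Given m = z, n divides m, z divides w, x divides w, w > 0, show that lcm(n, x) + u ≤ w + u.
Because m = z and n divides m, n divides z. z divides w, so n divides w. x divides w, so lcm(n, x) divides w. Since w > 0, lcm(n, x) ≤ w. Then lcm(n, x) + u ≤ w + u.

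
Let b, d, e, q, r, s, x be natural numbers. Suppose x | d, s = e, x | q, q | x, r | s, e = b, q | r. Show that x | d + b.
s = e and e = b, therefore s = b. Since q | x and x | q, q = x. Because q | r and r | s, q | s. Because q = x, x | s. Since s = b, x | b. Since x | d, x | d + b.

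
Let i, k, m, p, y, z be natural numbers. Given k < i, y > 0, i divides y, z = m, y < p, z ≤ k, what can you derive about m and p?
m < p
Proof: z ≤ k and k < i, therefore z < i. Since z = m, m < i. Because i divides y and y > 0, i ≤ y. Since m < i, m < y. Since y < p, m < p.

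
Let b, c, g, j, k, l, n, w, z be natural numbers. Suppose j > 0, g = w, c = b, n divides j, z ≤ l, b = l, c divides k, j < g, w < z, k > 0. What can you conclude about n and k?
n < k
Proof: n divides j and j > 0, therefore n ≤ j. Since j < g, n < g. g = w, so n < w. w < z and z ≤ l, hence w < l. Since c = b and c divides k, b divides k. Because k > 0, b ≤ k. Since b = l, l ≤ k. w < l, so w < k. n < w, so n < k.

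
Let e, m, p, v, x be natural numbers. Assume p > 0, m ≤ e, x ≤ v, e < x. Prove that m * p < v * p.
Since m ≤ e and e < x, m < x. x ≤ v, so m < v. Since p > 0, by multiplying by a positive, m * p < v * p.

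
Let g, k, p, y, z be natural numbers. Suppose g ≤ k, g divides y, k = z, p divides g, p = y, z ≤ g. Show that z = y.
k = z and g ≤ k, so g ≤ z. Since z ≤ g, z = g. p = y and p divides g, hence y divides g. Since g divides y, g = y. Because z = g, z = y.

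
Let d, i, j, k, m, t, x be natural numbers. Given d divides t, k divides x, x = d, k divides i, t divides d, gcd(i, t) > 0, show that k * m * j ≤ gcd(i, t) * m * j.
From d divides t and t divides d, d = t. x = d, so x = t. Because k divides x, k divides t. Since k divides i, k divides gcd(i, t). gcd(i, t) > 0, so k ≤ gcd(i, t). By multiplying by a non-negative, k * m ≤ gcd(i, t) * m. By multiplying by a non-negative, k * m * j ≤ gcd(i, t) * m * j.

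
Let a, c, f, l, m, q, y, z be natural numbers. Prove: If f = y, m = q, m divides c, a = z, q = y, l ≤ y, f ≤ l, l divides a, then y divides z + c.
f = y and f ≤ l, so y ≤ l. l ≤ y, so l = y. Because a = z and l divides a, l divides z. From l = y, y divides z. m = q and m divides c, thus q divides c. Since q = y, y divides c. y divides z, so y divides z + c.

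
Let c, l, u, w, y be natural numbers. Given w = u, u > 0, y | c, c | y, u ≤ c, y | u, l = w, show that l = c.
l = w and w = u, therefore l = u. From y | c and c | y, y = c. y | u, so c | u. From u > 0, c ≤ u. Since u ≤ c, u = c. Since l = u, l = c.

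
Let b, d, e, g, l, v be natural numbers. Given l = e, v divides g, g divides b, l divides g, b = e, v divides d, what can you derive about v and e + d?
v divides e + d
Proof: b = e and g divides b, so g divides e. Since l = e and l divides g, e divides g. Since g divides e, g = e. Since v divides g, v divides e. Since v divides d, v divides e + d.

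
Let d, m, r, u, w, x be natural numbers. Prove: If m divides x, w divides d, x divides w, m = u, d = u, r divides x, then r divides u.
x divides w and w divides d, so x divides d. d = u, so x divides u. m = u and m divides x, therefore u divides x. From x divides u, x = u. r divides x, so r divides u.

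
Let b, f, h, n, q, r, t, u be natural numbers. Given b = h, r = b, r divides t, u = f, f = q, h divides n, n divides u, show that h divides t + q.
Because r = b and r divides t, b divides t. From b = h, h divides t. u = f and f = q, thus u = q. h divides n and n divides u, hence h divides u. Since u = q, h divides q. Because h divides t, h divides t + q.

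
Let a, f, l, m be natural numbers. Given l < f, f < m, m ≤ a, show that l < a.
Since f < m and m ≤ a, f < a. Since l < f, l < a.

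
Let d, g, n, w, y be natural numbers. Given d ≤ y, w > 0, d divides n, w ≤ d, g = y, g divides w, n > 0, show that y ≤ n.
g = y and g divides w, thus y divides w. Because w > 0, y ≤ w. w ≤ d, so y ≤ d. Since d ≤ y, d = y. d divides n and n > 0, therefore d ≤ n. Since d = y, y ≤ n.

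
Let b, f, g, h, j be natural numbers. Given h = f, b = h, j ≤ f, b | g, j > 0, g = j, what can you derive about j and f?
j = f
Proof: Because b = h and h = f, b = f. g = j and b | g, so b | j. Since b = f, f | j. j > 0, so f ≤ j. Since j ≤ f, f = j. Then j = f.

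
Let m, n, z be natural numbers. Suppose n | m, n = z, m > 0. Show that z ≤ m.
n = z and n | m, hence z | m. m > 0, so z ≤ m.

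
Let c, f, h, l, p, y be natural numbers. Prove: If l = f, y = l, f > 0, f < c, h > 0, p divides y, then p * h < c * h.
From y = l and l = f, y = f. Since p divides y, p divides f. From f > 0, p ≤ f. Since f < c, p < c. Since h > 0, by multiplying by a positive, p * h < c * h.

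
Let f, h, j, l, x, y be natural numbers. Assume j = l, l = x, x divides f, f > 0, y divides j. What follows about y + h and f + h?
y + h ≤ f + h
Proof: Since j = l and y divides j, y divides l. l = x, so y divides x. From x divides f, y divides f. Since f > 0, y ≤ f. Then y + h ≤ f + h.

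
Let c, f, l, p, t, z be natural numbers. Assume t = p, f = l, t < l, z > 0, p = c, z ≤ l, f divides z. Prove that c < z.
t = p and p = c, hence t = c. f divides z and z > 0, hence f ≤ z. Since f = l, l ≤ z. Because z ≤ l, l = z. Since t < l, t < z. Since t = c, c < z.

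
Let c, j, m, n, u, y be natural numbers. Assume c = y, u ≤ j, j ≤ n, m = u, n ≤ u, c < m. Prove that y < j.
j ≤ n and n ≤ u, therefore j ≤ u. u ≤ j, so u = j. m = u, so m = j. Since c = y and c < m, y < m. Because m = j, y < j.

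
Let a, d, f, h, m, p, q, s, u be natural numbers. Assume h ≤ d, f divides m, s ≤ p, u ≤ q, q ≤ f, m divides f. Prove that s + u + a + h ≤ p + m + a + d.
Because f divides m and m divides f, f = m. u ≤ q and q ≤ f, therefore u ≤ f. Since f = m, u ≤ m. Since s ≤ p, s + u ≤ p + m. Then s + u + a ≤ p + m + a. Since h ≤ d, s + u + a + h ≤ p + m + a + d.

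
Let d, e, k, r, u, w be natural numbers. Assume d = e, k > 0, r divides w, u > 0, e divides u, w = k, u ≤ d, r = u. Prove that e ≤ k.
Since d = e and u ≤ d, u ≤ e. e divides u and u > 0, thus e ≤ u. u ≤ e, so u = e. w = k and r divides w, so r divides k. r = u, so u divides k. k > 0, so u ≤ k. u = e, so e ≤ k.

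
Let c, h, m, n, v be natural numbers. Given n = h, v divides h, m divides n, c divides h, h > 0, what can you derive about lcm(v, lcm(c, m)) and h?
lcm(v, lcm(c, m)) ≤ h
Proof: From n = h and m divides n, m divides h. Since c divides h, lcm(c, m) divides h. Since v divides h, lcm(v, lcm(c, m)) divides h. Since h > 0, lcm(v, lcm(c, m)) ≤ h.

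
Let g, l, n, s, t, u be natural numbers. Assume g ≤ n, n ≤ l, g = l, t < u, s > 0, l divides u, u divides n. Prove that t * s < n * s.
From g = l and g ≤ n, l ≤ n. Since n ≤ l, l = n. Since l divides u, n divides u. From u divides n, u = n. t < u, so t < n. Since s > 0, by multiplying by a positive, t * s < n * s.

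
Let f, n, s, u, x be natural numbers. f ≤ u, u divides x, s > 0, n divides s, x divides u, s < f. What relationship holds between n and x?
n < x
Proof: n divides s and s > 0, therefore n ≤ s. u divides x and x divides u, therefore u = x. From s < f and f ≤ u, s < u. Since u = x, s < x. Since n ≤ s, n < x.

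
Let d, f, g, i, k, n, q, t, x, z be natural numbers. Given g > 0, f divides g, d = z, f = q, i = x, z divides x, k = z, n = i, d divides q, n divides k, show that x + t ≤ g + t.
n = i and n divides k, so i divides k. Since k = z, i divides z. Since i = x, x divides z. From z divides x, z = x. Since d = z, d = x. f = q and f divides g, hence q divides g. Since d divides q, d divides g. g > 0, so d ≤ g. Since d = x, x ≤ g. Then x + t ≤ g + t.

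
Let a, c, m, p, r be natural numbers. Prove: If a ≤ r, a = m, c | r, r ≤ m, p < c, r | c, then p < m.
From c | r and r | c, c = r. Since a = m and a ≤ r, m ≤ r. r ≤ m, so r = m. Because c = r, c = m. p < c, so p < m.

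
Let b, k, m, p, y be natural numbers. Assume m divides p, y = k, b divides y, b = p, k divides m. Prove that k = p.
From k divides m and m divides p, k divides p. From y = k and b divides y, b divides k. b = p, so p divides k. k divides p, so k = p.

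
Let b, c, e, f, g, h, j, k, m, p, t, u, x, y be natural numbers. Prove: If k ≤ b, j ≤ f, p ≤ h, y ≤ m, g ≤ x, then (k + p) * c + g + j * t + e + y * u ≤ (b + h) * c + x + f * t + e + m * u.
k ≤ b and p ≤ h, hence k + p ≤ b + h. Then (k + p) * c ≤ (b + h) * c. j ≤ f, therefore j * t ≤ f * t. Since g ≤ x, g + j * t ≤ x + f * t. Then g + j * t + e ≤ x + f * t + e. Since (k + p) * c ≤ (b + h) * c, (k + p) * c + g + j * t + e ≤ (b + h) * c + x + f * t + e. Because y ≤ m, y * u ≤ m * u. (k + p) * c + g + j * t + e ≤ (b + h) * c + x + f * t + e, so (k + p) * c + g + j * t + e + y * u ≤ (b + h) * c + x + f * t + e + m * u.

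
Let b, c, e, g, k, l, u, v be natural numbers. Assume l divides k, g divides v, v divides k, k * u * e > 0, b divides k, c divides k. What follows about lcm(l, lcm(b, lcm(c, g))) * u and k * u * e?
lcm(l, lcm(b, lcm(c, g))) * u ≤ k * u * e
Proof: g divides v and v divides k, thus g divides k. c divides k, so lcm(c, g) divides k. Since b divides k, lcm(b, lcm(c, g)) divides k. Since l divides k, lcm(l, lcm(b, lcm(c, g))) divides k. Then lcm(l, lcm(b, lcm(c, g))) * u divides k * u. Then lcm(l, lcm(b, lcm(c, g))) * u divides k * u * e. Since k * u * e > 0, lcm(l, lcm(b, lcm(c, g))) * u ≤ k * u * e.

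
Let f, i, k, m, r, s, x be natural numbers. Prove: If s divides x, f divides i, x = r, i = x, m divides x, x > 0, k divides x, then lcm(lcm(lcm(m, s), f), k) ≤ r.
m divides x and s divides x, so lcm(m, s) divides x. i = x and f divides i, therefore f divides x. lcm(m, s) divides x, so lcm(lcm(m, s), f) divides x. k divides x, so lcm(lcm(lcm(m, s), f), k) divides x. x > 0, so lcm(lcm(lcm(m, s), f), k) ≤ x. Since x = r, lcm(lcm(lcm(m, s), f), k) ≤ r.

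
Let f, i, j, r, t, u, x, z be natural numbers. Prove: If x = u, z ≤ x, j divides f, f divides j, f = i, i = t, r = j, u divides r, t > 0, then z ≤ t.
x = u and z ≤ x, thus z ≤ u. Since j divides f and f divides j, j = f. f = i and i = t, thus f = t. j = f, so j = t. r = j and u divides r, hence u divides j. j = t, so u divides t. t > 0, so u ≤ t. Since z ≤ u, z ≤ t.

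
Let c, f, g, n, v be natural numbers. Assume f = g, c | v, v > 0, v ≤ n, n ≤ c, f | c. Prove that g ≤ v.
c | v and v > 0, hence c ≤ v. From v ≤ n and n ≤ c, v ≤ c. From c ≤ v, c = v. f | c, so f | v. Since v > 0, f ≤ v. Since f = g, g ≤ v.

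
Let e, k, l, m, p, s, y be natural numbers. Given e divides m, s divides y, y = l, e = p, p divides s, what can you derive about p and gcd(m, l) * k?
p divides gcd(m, l) * k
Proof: Because e = p and e divides m, p divides m. p divides s and s divides y, therefore p divides y. Since y = l, p divides l. p divides m, so p divides gcd(m, l). Then p divides gcd(m, l) * k.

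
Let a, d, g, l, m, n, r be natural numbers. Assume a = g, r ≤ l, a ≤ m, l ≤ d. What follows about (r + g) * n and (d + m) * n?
(r + g) * n ≤ (d + m) * n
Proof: r ≤ l and l ≤ d, so r ≤ d. a = g and a ≤ m, hence g ≤ m. Since r ≤ d, r + g ≤ d + m. Then (r + g) * n ≤ (d + m) * n.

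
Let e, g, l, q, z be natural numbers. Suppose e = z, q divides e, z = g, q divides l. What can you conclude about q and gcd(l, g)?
q divides gcd(l, g)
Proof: Because e = z and z = g, e = g. Since q divides e, q divides g. Since q divides l, q divides gcd(l, g).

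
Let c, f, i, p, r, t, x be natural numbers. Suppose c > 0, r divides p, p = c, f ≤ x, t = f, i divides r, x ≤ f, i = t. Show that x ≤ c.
f ≤ x and x ≤ f, hence f = x. Since t = f, t = x. i = t and i divides r, hence t divides r. r divides p, so t divides p. t = x, so x divides p. p = c, so x divides c. c > 0, so x ≤ c.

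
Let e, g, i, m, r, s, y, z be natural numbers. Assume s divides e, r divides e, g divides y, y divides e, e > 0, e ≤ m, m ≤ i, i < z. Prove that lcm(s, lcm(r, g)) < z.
g divides y and y divides e, therefore g divides e. r divides e, so lcm(r, g) divides e. s divides e, so lcm(s, lcm(r, g)) divides e. Since e > 0, lcm(s, lcm(r, g)) ≤ e. e ≤ m and m ≤ i, hence e ≤ i. Since i < z, e < z. Since lcm(s, lcm(r, g)) ≤ e, lcm(s, lcm(r, g)) < z.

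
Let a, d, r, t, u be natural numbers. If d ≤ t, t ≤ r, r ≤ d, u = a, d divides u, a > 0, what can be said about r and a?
r ≤ a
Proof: d ≤ t and t ≤ r, therefore d ≤ r. r ≤ d, so d = r. u = a and d divides u, thus d divides a. a > 0, so d ≤ a. Since d = r, r ≤ a.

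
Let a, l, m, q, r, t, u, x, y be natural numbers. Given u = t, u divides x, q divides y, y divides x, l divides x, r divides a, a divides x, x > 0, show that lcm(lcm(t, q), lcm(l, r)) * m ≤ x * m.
u = t and u divides x, therefore t divides x. q divides y and y divides x, so q divides x. t divides x, so lcm(t, q) divides x. r divides a and a divides x, therefore r divides x. Because l divides x, lcm(l, r) divides x. lcm(t, q) divides x, so lcm(lcm(t, q), lcm(l, r)) divides x. From x > 0, lcm(lcm(t, q), lcm(l, r)) ≤ x. By multiplying by a non-negative, lcm(lcm(t, q), lcm(l, r)) * m ≤ x * m.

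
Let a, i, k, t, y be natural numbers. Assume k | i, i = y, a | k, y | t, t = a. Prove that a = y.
i = y and k | i, hence k | y. From a | k, a | y. Since t = a and y | t, y | a. From a | y, a = y.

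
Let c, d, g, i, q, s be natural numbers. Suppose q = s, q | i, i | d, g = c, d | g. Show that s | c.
q | i and i | d, hence q | d. From g = c and d | g, d | c. q | d, so q | c. Since q = s, s | c.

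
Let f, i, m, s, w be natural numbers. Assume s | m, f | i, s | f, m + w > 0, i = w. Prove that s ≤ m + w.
s | f and f | i, therefore s | i. From i = w, s | w. Since s | m, s | m + w. Since m + w > 0, s ≤ m + w.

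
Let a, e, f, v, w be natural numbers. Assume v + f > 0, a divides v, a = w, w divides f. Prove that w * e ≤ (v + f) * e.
a = w and a divides v, hence w divides v. w divides f, so w divides v + f. v + f > 0, so w ≤ v + f. By multiplying by a non-negative, w * e ≤ (v + f) * e.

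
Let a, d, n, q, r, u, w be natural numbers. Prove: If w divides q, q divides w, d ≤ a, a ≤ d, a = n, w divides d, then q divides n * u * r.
Since w divides q and q divides w, w = q. Since d ≤ a and a ≤ d, d = a. Since a = n, d = n. Since w divides d, w divides n. w = q, so q divides n. Then q divides n * u. Then q divides n * u * r.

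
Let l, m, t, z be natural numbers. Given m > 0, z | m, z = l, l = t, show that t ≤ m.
From z = l and l = t, z = t. z | m, so t | m. Since m > 0, t ≤ m.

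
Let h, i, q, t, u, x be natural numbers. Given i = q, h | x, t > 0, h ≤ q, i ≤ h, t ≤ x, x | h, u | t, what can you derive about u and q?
u ≤ q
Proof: Because x | h and h | x, x = h. Since i = q and i ≤ h, q ≤ h. h ≤ q, so h = q. x = h, so x = q. u | t and t > 0, hence u ≤ t. From t ≤ x, u ≤ x. x = q, so u ≤ q.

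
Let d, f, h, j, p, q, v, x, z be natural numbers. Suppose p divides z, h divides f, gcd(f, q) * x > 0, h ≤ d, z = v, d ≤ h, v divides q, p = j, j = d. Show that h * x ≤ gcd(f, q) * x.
d ≤ h and h ≤ d, therefore d = h. j = d, so j = h. Because z = v and p divides z, p divides v. p = j, so j divides v. Because v divides q, j divides q. Since j = h, h divides q. Because h divides f, h divides gcd(f, q). Then h * x divides gcd(f, q) * x. Since gcd(f, q) * x > 0, h * x ≤ gcd(f, q) * x.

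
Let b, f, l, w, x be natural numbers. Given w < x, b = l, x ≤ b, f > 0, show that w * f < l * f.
b = l and x ≤ b, therefore x ≤ l. Since w < x, w < l. f > 0, so w * f < l * f.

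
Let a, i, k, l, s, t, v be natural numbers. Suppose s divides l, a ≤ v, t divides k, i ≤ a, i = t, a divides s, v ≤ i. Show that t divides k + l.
a ≤ v and v ≤ i, therefore a ≤ i. Since i ≤ a, a = i. Since i = t, a = t. a divides s and s divides l, thus a divides l. Since a = t, t divides l. Since t divides k, t divides k + l.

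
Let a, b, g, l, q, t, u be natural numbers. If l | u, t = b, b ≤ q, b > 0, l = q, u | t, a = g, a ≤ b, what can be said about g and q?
g ≤ q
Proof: Because t = b and u | t, u | b. Since l | u, l | b. Since b > 0, l ≤ b. Since l = q, q ≤ b. Since b ≤ q, b = q. Because a = g and a ≤ b, g ≤ b. Since b = q, g ≤ q.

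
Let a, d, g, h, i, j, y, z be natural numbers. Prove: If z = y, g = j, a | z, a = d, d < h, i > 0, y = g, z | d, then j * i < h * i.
Because z = y and y = g, z = g. Since g = j, z = j. a = d and a | z, thus d | z. z | d, so d = z. Since d < h, z < h. z = j, so j < h. Since i > 0, j * i < h * i.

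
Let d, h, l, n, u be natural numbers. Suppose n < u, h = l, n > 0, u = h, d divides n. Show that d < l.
u = h and h = l, therefore u = l. d divides n and n > 0, so d ≤ n. n < u, so d < u. u = l, so d < l.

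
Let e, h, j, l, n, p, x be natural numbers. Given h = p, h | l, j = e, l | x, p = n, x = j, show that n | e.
Because x = j and j = e, x = e. h = p and p = n, therefore h = n. h | l and l | x, hence h | x. h = n, so n | x. x = e, so n | e.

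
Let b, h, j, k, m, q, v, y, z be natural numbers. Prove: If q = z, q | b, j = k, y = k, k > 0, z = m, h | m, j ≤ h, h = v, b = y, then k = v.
j = k and j ≤ h, thus k ≤ h. From q = z and q | b, z | b. b = y, so z | y. From z = m, m | y. From h | m, h | y. Since y = k, h | k. Since k > 0, h ≤ k. Since k ≤ h, k = h. Since h = v, k = v.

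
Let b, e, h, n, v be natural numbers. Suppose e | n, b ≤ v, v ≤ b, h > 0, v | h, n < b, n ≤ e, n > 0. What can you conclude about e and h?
e < h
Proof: e | n and n > 0, hence e ≤ n. n ≤ e, so n = e. Since b ≤ v and v ≤ b, b = v. Since n < b, n < v. From v | h and h > 0, v ≤ h. From n < v, n < h. n = e, so e < h.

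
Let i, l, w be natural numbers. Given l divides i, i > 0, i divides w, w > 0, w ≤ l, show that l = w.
l divides i and i > 0, therefore l ≤ i. i divides w and w > 0, therefore i ≤ w. Since l ≤ i, l ≤ w. w ≤ l, so l = w.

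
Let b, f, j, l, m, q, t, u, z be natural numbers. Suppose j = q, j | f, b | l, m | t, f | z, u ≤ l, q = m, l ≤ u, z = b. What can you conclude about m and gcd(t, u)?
m | gcd(t, u)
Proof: j = q and q = m, hence j = m. j | f and f | z, so j | z. z = b, so j | b. l ≤ u and u ≤ l, therefore l = u. Since b | l, b | u. j | b, so j | u. j = m, so m | u. Because m | t, m | gcd(t, u).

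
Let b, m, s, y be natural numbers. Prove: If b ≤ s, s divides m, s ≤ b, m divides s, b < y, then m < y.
Because b ≤ s and s ≤ b, b = s. s divides m and m divides s, thus s = m. Since b = s, b = m. From b < y, m < y.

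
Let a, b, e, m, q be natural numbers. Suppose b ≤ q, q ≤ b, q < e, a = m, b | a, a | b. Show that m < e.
Since b | a and a | b, b = a. Because a = m, b = m. q ≤ b and b ≤ q, thus q = b. q < e, so b < e. Since b = m, m < e.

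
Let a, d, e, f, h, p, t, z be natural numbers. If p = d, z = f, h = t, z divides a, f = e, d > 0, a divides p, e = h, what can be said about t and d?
t ≤ d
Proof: Because e = h and h = t, e = t. Because p = d and a divides p, a divides d. Since z divides a, z divides d. Since z = f, f divides d. Since f = e, e divides d. From d > 0, e ≤ d. Since e = t, t ≤ d.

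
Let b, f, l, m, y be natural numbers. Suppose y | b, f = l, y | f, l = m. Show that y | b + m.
f = l and y | f, therefore y | l. Since l = m, y | m. y | b, so y | b + m.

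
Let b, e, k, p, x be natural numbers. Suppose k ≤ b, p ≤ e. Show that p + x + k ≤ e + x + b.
Because p ≤ e, p + x ≤ e + x. Since k ≤ b, p + x + k ≤ e + x + b.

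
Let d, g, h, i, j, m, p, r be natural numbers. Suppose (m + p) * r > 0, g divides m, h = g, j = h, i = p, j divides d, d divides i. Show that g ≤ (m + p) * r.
j = h and j divides d, therefore h divides d. Since h = g, g divides d. i = p and d divides i, therefore d divides p. g divides d, so g divides p. g divides m, so g divides m + p. Then g divides (m + p) * r. Since (m + p) * r > 0, g ≤ (m + p) * r.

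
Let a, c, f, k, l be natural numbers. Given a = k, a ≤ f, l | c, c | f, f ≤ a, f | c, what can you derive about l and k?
l | k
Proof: Because c | f and f | c, c = f. Because f ≤ a and a ≤ f, f = a. c = f, so c = a. l | c, so l | a. a = k, so l | k.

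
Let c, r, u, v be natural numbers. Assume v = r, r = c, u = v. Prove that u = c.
Because u = v and v = r, u = r. r = c, so u = c.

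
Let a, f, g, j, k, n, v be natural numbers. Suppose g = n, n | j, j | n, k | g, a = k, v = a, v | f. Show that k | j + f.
From n | j and j | n, n = j. g = n, so g = j. Because k | g, k | j. From v = a and v | f, a | f. Because a = k, k | f. Since k | j, k | j + f.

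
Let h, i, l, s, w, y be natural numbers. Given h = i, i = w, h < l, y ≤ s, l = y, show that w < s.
h = i and i = w, hence h = w. From l = y and h < l, h < y. h = w, so w < y. y ≤ s, so w < s.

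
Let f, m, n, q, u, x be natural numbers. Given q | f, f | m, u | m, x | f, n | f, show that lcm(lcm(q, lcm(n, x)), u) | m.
n | f and x | f, thus lcm(n, x) | f. q | f, so lcm(q, lcm(n, x)) | f. Since f | m, lcm(q, lcm(n, x)) | m. Because u | m, lcm(lcm(q, lcm(n, x)), u) | m.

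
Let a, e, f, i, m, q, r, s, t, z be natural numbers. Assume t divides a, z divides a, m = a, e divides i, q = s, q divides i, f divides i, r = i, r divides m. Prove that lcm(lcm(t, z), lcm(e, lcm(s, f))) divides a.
From t divides a and z divides a, lcm(t, z) divides a. Since q = s and q divides i, s divides i. f divides i, so lcm(s, f) divides i. Since e divides i, lcm(e, lcm(s, f)) divides i. r = i and r divides m, therefore i divides m. Since lcm(e, lcm(s, f)) divides i, lcm(e, lcm(s, f)) divides m. Since m = a, lcm(e, lcm(s, f)) divides a. Since lcm(t, z) divides a, lcm(lcm(t, z), lcm(e, lcm(s, f))) divides a.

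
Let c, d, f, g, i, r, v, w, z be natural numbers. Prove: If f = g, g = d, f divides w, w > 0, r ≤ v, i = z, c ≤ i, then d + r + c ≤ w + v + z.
f = g and g = d, hence f = d. f divides w, so d divides w. Since w > 0, d ≤ w. i = z and c ≤ i, hence c ≤ z. Since r ≤ v, r + c ≤ v + z. d ≤ w, so d + r + c ≤ w + v + z.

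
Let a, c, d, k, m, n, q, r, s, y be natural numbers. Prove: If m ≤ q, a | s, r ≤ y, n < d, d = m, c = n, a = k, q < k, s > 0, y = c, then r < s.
From y = c and c = n, y = n. Since r ≤ y, r ≤ n. Because d = m and n < d, n < m. m ≤ q, so n < q. r ≤ n, so r < q. a = k and a | s, therefore k | s. s > 0, so k ≤ s. Since q < k, q < s. Since r < q, r < s.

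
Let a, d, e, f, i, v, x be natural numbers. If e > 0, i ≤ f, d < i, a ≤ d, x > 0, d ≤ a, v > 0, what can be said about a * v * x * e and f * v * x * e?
a * v * x * e < f * v * x * e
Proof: Since d ≤ a and a ≤ d, d = a. d < i and i ≤ f, hence d < f. Since d = a, a < f. Since v > 0, a * v < f * v. Since x > 0, a * v * x < f * v * x. Because e > 0, a * v * x * e < f * v * x * e.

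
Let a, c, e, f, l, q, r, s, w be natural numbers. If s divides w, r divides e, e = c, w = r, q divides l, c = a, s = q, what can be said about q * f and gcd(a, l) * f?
q * f divides gcd(a, l) * f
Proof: w = r and s divides w, thus s divides r. Since s = q, q divides r. e = c and c = a, so e = a. Since r divides e, r divides a. q divides r, so q divides a. Since q divides l, q divides gcd(a, l). Then q * f divides gcd(a, l) * f.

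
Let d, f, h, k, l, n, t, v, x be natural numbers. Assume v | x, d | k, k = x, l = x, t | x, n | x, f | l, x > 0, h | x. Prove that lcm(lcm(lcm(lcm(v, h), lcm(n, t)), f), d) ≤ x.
Because v | x and h | x, lcm(v, h) | x. From n | x and t | x, lcm(n, t) | x. lcm(v, h) | x, so lcm(lcm(v, h), lcm(n, t)) | x. Because l = x and f | l, f | x. lcm(lcm(v, h), lcm(n, t)) | x, so lcm(lcm(lcm(v, h), lcm(n, t)), f) | x. k = x and d | k, therefore d | x. Because lcm(lcm(lcm(v, h), lcm(n, t)), f) | x, lcm(lcm(lcm(lcm(v, h), lcm(n, t)), f), d) | x. Since x > 0, lcm(lcm(lcm(lcm(v, h), lcm(n, t)), f), d) ≤ x.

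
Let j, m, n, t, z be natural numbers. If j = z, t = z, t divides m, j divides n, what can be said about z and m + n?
z divides m + n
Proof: From t = z and t divides m, z divides m. j = z and j divides n, thus z divides n. z divides m, so z divides m + n.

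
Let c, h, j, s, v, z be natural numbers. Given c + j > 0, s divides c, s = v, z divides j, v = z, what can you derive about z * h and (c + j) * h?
z * h ≤ (c + j) * h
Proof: Since s = v and s divides c, v divides c. Since v = z, z divides c. Since z divides j, z divides c + j. Because c + j > 0, z ≤ c + j. By multiplying by a non-negative, z * h ≤ (c + j) * h.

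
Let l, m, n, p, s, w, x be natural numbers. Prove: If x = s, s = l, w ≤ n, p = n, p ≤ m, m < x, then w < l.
x = s and s = l, therefore x = l. From p = n and p ≤ m, n ≤ m. m < x, so n < x. w ≤ n, so w < x. Since x = l, w < l.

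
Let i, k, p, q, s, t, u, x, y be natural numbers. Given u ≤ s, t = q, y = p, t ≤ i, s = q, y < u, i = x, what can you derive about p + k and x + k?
p + k < x + k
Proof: y < u and u ≤ s, therefore y < s. Since y = p, p < s. Since s = q, p < q. i = x and t ≤ i, hence t ≤ x. t = q, so q ≤ x. p < q, so p < x. Then p + k < x + k.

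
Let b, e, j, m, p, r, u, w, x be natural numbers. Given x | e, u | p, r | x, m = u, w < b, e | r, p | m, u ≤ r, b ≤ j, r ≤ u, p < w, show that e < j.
From m = u and p | m, p | u. u | p, so p = u. Since u ≤ r and r ≤ u, u = r. p = u, so p = r. From r | x and x | e, r | e. e | r, so r = e. p = r, so p = e. w < b and b ≤ j, so w < j. Since p < w, p < j. p = e, so e < j.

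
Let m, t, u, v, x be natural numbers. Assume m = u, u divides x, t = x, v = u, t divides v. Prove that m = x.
v = u and t divides v, thus t divides u. t = x, so x divides u. u divides x, so u = x. Since m = u, m = x.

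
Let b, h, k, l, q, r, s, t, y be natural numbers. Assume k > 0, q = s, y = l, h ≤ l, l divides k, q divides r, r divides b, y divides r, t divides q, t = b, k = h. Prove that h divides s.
Since t = b and t divides q, b divides q. r divides b, so r divides q. q divides r, so r = q. q = s, so r = s. l divides k and k > 0, so l ≤ k. From k = h, l ≤ h. Since h ≤ l, l = h. y = l and y divides r, thus l divides r. l = h, so h divides r. r = s, so h divides s.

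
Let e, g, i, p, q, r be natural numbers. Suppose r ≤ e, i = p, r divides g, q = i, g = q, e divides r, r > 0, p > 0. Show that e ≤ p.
e divides r and r > 0, so e ≤ r. r ≤ e, so r = e. Because q = i and i = p, q = p. g = q, so g = p. r divides g, so r divides p. p > 0, so r ≤ p. r = e, so e ≤ p.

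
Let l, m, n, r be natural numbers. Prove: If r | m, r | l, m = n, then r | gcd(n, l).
From m = n and r | m, r | n. Since r | l, r | gcd(n, l).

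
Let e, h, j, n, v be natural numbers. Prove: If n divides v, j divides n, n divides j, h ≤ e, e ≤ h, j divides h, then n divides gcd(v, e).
j divides n and n divides j, thus j = n. Since h ≤ e and e ≤ h, h = e. j divides h, so j divides e. From j = n, n divides e. n divides v, so n divides gcd(v, e).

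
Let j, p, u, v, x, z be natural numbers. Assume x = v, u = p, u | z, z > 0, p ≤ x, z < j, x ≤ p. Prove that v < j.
From p ≤ x and x ≤ p, p = x. Because u = p, u = x. u | z and z > 0, hence u ≤ z. Since u = x, x ≤ z. Since z < j, x < j. Since x = v, v < j.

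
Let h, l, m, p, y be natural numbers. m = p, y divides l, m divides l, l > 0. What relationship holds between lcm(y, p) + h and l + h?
lcm(y, p) + h ≤ l + h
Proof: From m = p and m divides l, p divides l. y divides l, so lcm(y, p) divides l. l > 0, so lcm(y, p) ≤ l. Then lcm(y, p) + h ≤ l + h.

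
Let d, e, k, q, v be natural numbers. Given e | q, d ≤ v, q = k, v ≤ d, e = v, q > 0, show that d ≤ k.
v ≤ d and d ≤ v, so v = d. Since e = v and e | q, v | q. q > 0, so v ≤ q. Because q = k, v ≤ k. v = d, so d ≤ k.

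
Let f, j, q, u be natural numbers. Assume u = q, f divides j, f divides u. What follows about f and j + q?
f divides j + q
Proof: u = q and f divides u, hence f divides q. Since f divides j, f divides j + q.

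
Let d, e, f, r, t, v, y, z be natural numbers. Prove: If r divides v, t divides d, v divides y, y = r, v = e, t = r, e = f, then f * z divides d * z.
Since v = e and e = f, v = f. y = r and v divides y, therefore v divides r. Since r divides v, r = v. Since t = r, t = v. t divides d, so v divides d. Because v = f, f divides d. Then f * z divides d * z.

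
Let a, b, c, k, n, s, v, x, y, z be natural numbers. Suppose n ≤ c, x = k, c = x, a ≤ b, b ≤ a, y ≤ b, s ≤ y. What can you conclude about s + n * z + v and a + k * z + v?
s + n * z + v ≤ a + k * z + v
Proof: Since b ≤ a and a ≤ b, b = a. s ≤ y and y ≤ b, so s ≤ b. Because b = a, s ≤ a. Since c = x and x = k, c = k. n ≤ c, so n ≤ k. By multiplying by a non-negative, n * z ≤ k * z. Then n * z + v ≤ k * z + v. Since s ≤ a, s + n * z + v ≤ a + k * z + v.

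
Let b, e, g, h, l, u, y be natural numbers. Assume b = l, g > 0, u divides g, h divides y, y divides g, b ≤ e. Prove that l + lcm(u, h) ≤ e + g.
Because b = l and b ≤ e, l ≤ e. Since h divides y and y divides g, h divides g. Since u divides g, lcm(u, h) divides g. g > 0, so lcm(u, h) ≤ g. Since l ≤ e, l + lcm(u, h) ≤ e + g.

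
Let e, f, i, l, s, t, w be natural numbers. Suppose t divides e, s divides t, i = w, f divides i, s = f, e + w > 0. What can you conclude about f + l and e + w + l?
f + l ≤ e + w + l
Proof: Since s divides t and t divides e, s divides e. Since s = f, f divides e. Because i = w and f divides i, f divides w. Since f divides e, f divides e + w. e + w > 0, so f ≤ e + w. Then f + l ≤ e + w + l.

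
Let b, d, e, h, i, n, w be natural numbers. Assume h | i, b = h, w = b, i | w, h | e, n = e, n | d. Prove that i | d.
Because w = b and i | w, i | b. b = h, so i | h. Since h | i, h = i. Since n = e and n | d, e | d. Since h | e, h | d. h = i, so i | d.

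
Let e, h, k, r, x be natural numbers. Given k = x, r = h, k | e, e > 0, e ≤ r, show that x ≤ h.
k | e and e > 0, so k ≤ e. e ≤ r, so k ≤ r. r = h, so k ≤ h. k = x, so x ≤ h.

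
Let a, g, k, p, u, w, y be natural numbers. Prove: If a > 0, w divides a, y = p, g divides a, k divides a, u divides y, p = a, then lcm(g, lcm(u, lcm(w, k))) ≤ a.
y = p and p = a, therefore y = a. u divides y, so u divides a. w divides a and k divides a, so lcm(w, k) divides a. Since u divides a, lcm(u, lcm(w, k)) divides a. Since g divides a, lcm(g, lcm(u, lcm(w, k))) divides a. a > 0, so lcm(g, lcm(u, lcm(w, k))) ≤ a.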